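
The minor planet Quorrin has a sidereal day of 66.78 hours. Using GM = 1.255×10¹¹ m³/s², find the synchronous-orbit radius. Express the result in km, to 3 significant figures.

T = 66.78 hours = 2.404×10⁵ s.
A synchronous orbit has period T, so by Kepler's third law a = (μT²/4π²)^(1/3).
μT²/4π² = 1.255×10¹¹ × (2.404×10⁵)² / 39.48 = 1.837×10²⁰ m³.
a = 5.685×10⁶ m = 5685.0 km.

r_sync ≈ 5680 km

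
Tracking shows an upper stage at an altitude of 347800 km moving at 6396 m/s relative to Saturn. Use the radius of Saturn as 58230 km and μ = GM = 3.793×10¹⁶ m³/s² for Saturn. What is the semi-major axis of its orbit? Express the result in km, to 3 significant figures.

r = 58230 + 347800 = 4.0603×10⁵ km = 4.060×10⁸ m.
Specific orbital energy ε = v²/2 − μ/r = (6396)²/2 − 3.793×10¹⁶/4.060×10⁸ = -7.296×10⁷ J/kg.
Since ε = −μ/(2a), a = −μ/(2ε) = 2.599×10⁸ m = 2.5993×10⁵ km.

a ≈ 2.60×10⁵ km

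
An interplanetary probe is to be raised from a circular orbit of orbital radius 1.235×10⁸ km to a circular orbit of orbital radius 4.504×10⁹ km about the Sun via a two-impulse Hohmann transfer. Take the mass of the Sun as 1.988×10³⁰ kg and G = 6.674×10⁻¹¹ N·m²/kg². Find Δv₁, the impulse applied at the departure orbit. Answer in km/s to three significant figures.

Δv ≈ 13.0 km/s

μ = GM = 6.674×10⁻¹¹ × 1.988×10³⁰ = 1.327×10²⁰ m³/s².
r₁ = 1.235×10⁸ km = 1.235×10¹¹ m.
r₂ = 4.504×10⁹ km = 4.504×10¹² m.
Transfer ellipse a_t = (r₁ + r₂)/2 = 2.314×10¹² m.
At r₁: circular v_c1 = √(μ/r₁) = 32780 m/s; transfer-perihelion v_p = √[μ(2/r₁ − 1/a_t)] = 45730 m/s.
Δv₁ = v_p − v_c1 = 12950 m/s.
= 12.95 km/s.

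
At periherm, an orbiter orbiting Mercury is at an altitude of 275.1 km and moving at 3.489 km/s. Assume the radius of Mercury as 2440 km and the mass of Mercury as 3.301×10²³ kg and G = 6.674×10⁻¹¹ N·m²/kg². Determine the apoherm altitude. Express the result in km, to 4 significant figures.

apoherm altitude ≈ 5710 km

μ = GM = 6.674×10⁻¹¹ × 3.301×10²³ = 2.203×10¹³ m³/s².
r_p = 2440 + 275.1 = 2715.1 km = 2.715×10⁶ m.
Specific energy ε = v²/2 − μ/r = -2.028×10⁶ J/kg, so a = −μ/(2ε) = 5.433×10⁶ m.
The apsides satisfy r_p + r_a = 2a, so the apoherm radius is 2a − r_p = 8.150×10⁶ m = 8150.2 km.
Apoherm altitude = 8150.2 − 2440 = 5710.2 km.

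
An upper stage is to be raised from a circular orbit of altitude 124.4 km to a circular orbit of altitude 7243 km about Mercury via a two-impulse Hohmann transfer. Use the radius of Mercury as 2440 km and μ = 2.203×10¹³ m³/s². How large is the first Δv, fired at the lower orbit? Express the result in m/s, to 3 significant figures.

Δv ≈ 755 m/s

r₁ = 2440 + 124.4 = 2564.4 km = 2.5644×10⁶ m.
r₂ = 2440 + 7243 = 9683.0 km = 9.6830×10⁶ m.
Transfer ellipse a_t = (r₁ + r₂)/2 = 6.124×10⁶ m.
At r₁: circular v_c1 = √(μ/r₁) = 2931 m/s; transfer-periherm v_p = √[μ(2/r₁ − 1/a_t)] = 3686 m/s.
Δv₁ = v_p − v_c1 = 754.6 m/s.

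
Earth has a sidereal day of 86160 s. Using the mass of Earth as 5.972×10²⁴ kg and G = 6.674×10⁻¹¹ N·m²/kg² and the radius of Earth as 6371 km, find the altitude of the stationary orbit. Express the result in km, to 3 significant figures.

μ = GM = 6.674×10⁻¹¹ × 5.972×10²⁴ = 3.986×10¹⁴ m³/s².
A synchronous orbit has period T, so by Kepler's third law a = (μT²/4π²)^(1/3).
μT²/4π² = 3.986×10¹⁴ × (8.616×10⁴)² / 39.48 = 7.495×10²² m³.
a = 4.216×10⁷ m = 42162 km.
Altitude h = a − R = 42162 − 6371 = 35791 km.

h_sync ≈ 35800 km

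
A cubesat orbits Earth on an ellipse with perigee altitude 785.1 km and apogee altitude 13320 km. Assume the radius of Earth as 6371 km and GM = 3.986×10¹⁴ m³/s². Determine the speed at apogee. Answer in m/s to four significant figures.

v ≈ 3285 m/s

r_p = 6371 + 785.1 = 7156.1 km = 7.1561×10⁶ m.
r_a = 6371 + 13320 = 19691 km = 1.9691×10⁷ m.
Semi-major axis a = (r_p + r_a)/2 = 13424 km = 1.342×10⁷ m.
Vis-viva: v² = μ(2/r − 1/a) = 3.986×10¹⁴ × (1.016×10⁻⁷ − 7.450×10⁻⁸) = 1.079×10⁷ m²/s².
v = 3285 m/s.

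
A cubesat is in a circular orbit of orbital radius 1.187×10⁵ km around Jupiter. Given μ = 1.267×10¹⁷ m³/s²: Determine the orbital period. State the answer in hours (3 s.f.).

T ≈ 6.34 hours

r = 1.187×10⁵ km = 1.187×10⁸ m.
Kepler's third law: T = 2π√(r³/μ) = 2π√((1.187×10⁸)³ / 1.267×10¹⁷).
r³/μ = 1.320×10⁷ s², so T = 2π × 3.633×10³ = 2.283×10⁴ s.
Converting: 2.283×10⁴ s ÷ 3600 = 6.341 hours.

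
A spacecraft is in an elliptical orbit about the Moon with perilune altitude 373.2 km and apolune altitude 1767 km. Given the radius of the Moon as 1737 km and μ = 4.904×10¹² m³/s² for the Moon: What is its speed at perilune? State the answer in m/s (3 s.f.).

v ≈ 1700 m/s

r_p = 1737 + 373.2 = 2110.2 km = 2.1102×10⁶ m.
r_a = 1737 + 1767 = 3504.0 km = 3.5040×10⁶ m.
Semi-major axis a = (r_p + r_a)/2 = 2807.1 km = 2.807×10⁶ m.
Vis-viva: v² = μ(2/r − 1/a) = 4.904×10¹² × (9.478×10⁻⁷ − 3.562×10⁻⁷) = 2.901×10⁶ m²/s².
v = 1703 m/s.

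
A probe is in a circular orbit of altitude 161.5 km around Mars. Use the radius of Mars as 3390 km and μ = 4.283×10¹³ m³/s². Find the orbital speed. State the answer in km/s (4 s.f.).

v ≈ 3.473 km/s

r = 3390 + 161.5 = 3551.5 km = 3.5515×10⁶ m.
For a circular orbit v = √(μ/r) = √(4.283×10¹³ / 3.552×10⁶) = √(1.206×10⁷) = 3473 m/s.
That is 3.473 km/s.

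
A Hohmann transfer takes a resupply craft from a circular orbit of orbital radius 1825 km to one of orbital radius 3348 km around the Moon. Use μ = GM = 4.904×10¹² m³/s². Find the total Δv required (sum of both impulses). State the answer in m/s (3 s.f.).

Δv_total ≈ 419 m/s

r₁ = 1825 km = 1.825×10⁶ m.
r₂ = 3348 km = 3.348×10⁶ m.
Transfer ellipse a_t = (r₁ + r₂)/2 = 2.586×10⁶ m.
At r₁: circular v_c1 = √(μ/r₁) = 1639 m/s; transfer-perilune v_p = √[μ(2/r₁ − 1/a_t)] = 1865 m/s.
Δv₁ = v_p − v_c1 = 225.8 m/s.
At r₂: circular v_c2 = √(μ/r₂) = 1210 m/s; transfer-apolune v_a = √[μ(2/r₂ − 1/a_t)] = 1017 m/s.
Δv₂ = v_c2 − v_a = 193.7 m/s.
Total Δv = Δv₁ + Δv₂ = 419.4 m/s.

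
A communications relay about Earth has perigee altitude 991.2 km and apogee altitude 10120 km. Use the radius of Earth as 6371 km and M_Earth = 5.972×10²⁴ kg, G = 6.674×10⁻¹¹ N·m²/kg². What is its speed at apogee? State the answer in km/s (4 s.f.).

μ = GM = 6.674×10⁻¹¹ × 5.972×10²⁴ = 3.986×10¹⁴ m³/s².
r_p = 6371 + 991.2 = 7362.2 km = 7.3622×10⁶ m.
r_a = 6371 + 10120 = 16491 km = 1.6491×10⁷ m.
Semi-major axis a = (r_p + r_a)/2 = 11927 km = 1.193×10⁷ m.
Vis-viva: v² = μ(2/r − 1/a) = 3.986×10¹⁴ × (1.213×10⁻⁷ − 8.385×10⁻⁸) = 1.492×10⁷ m²/s².
v = 3863 m/s = 3.863 km/s.

v ≈ 3.863 km/s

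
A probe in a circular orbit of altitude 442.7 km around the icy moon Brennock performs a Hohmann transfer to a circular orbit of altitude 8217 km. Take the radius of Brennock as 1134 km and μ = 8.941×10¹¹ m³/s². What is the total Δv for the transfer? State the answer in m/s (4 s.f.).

Δv_total ≈ 375.2 m/s

r₁ = 1134 + 442.7 = 1576.7 km = 1.5767×10⁶ m.
r₂ = 1134 + 8217 = 9351.0 km = 9.3510×10⁶ m.
Transfer ellipse a_t = (r₁ + r₂)/2 = 5.464×10⁶ m.
At r₁: circular v_c1 = √(μ/r₁) = 753.0 m/s; transfer-periapsis v_p = √[μ(2/r₁ − 1/a_t)] = 985.1 m/s.
Δv₁ = v_p − v_c1 = 232.1 m/s.
At r₂: circular v_c2 = √(μ/r₂) = 309.2 m/s; transfer-apoapsis v_a = √[μ(2/r₂ − 1/a_t)] = 166.1 m/s.
Δv₂ = v_c2 − v_a = 143.1 m/s.
Total Δv = Δv₁ + Δv₂ = 375.2 m/s.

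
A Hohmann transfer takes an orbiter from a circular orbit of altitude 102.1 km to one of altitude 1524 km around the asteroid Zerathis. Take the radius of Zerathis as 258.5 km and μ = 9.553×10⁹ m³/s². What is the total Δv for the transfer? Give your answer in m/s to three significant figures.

r₁ = 258.5 + 102.1 = 360.60 km = 3.6060×10⁵ m.
r₂ = 258.5 + 1524 = 1782.5 km = 1.7825×10⁶ m.
Transfer ellipse a_t = (r₁ + r₂)/2 = 1.072×10⁶ m.
At r₁: circular v_c1 = √(μ/r₁) = 162.8 m/s; transfer-periapsis v_p = √[μ(2/r₁ − 1/a_t)] = 209.9 m/s.
Δv₁ = v_p − v_c1 = 47.16 m/s.
At r₂: circular v_c2 = √(μ/r₂) = 73.21 m/s; transfer-apoapsis v_a = √[μ(2/r₂ − 1/a_t)] = 42.47 m/s.
Δv₂ = v_c2 − v_a = 30.74 m/s.
Total Δv = Δv₁ + Δv₂ = 77.90 m/s.

Δv_total ≈ 77.9 m/s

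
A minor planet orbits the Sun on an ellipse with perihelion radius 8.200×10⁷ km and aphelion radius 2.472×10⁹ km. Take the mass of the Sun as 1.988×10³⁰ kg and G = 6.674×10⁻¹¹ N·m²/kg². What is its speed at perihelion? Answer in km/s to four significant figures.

μ = GM = 6.674×10⁻¹¹ × 1.988×10³⁰ = 1.327×10²⁰ m³/s².
Semi-major axis a = (r_p + r_a)/2 = 1.2770×10⁹ km = 1.277×10¹² m.
Vis-viva: v² = μ(2/r − 1/a) = 1.327×10²⁰ × (2.439×10⁻¹¹ − 7.831×10⁻¹³) = 3.132×10⁹ m²/s².
v = 55970 m/s = 55.97 km/s.

v ≈ 55.97 km/s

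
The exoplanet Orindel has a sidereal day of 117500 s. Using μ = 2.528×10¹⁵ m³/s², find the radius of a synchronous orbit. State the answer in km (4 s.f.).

r_sync ≈ 95980 km

A synchronous orbit has period T, so by Kepler's third law a = (μT²/4π²)^(1/3).
μT²/4π² = 2.528×10¹⁵ × (1.175×10⁵)² / 39.48 = 8.841×10²³ m³.
a = 9.598×10⁷ m = 95976 km.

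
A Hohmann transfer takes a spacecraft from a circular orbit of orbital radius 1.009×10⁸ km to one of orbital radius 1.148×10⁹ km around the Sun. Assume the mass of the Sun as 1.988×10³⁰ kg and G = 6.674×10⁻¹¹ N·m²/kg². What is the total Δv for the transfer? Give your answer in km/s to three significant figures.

μ = GM = 6.674×10⁻¹¹ × 1.988×10³⁰ = 1.327×10²⁰ m³/s².
r₁ = 1.009×10⁸ km = 1.009×10¹¹ m.
r₂ = 1.148×10⁹ km = 1.148×10¹² m.
Transfer ellipse a_t = (r₁ + r₂)/2 = 6.244×10¹¹ m.
At r₁: circular v_c1 = √(μ/r₁) = 36260 m/s; transfer-perihelion v_p = √[μ(2/r₁ − 1/a_t)] = 49170 m/s.
Δv₁ = v_p − v_c1 = 12910 m/s.
At r₂: circular v_c2 = √(μ/r₂) = 10750 m/s; transfer-aphelion v_a = √[μ(2/r₂ − 1/a_t)] = 4321 m/s.
Δv₂ = v_c2 − v_a = 6429 m/s.
Total Δv = Δv₁ + Δv₂ = 19330 m/s = 19.33 km/s.

Δv_total ≈ 19.3 km/s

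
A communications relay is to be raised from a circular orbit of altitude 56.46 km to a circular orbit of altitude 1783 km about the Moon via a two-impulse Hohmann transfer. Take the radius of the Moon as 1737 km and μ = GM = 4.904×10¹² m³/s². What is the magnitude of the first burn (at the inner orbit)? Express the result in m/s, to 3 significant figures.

r₁ = 1737 + 56.46 = 1793.5 km = 1.7935×10⁶ m.
r₂ = 1737 + 1783 = 3520.0 km = 3.5200×10⁶ m.
Transfer ellipse a_t = (r₁ + r₂)/2 = 2.657×10⁶ m.
At r₁: circular v_c1 = √(μ/r₁) = 1654 m/s; transfer-perilune v_p = √[μ(2/r₁ − 1/a_t)] = 1903 m/s.
Δv₁ = v_p − v_c1 = 249.8 m/s.

Δv ≈ 250 m/s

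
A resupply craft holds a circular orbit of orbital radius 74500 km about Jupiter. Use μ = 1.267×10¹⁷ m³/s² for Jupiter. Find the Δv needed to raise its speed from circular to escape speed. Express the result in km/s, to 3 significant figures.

r = 74500 km = 7.450×10⁷ m.
Circular speed v_c = √(μ/r) = 41240 m/s.
Escape speed v_esc = √(2μ/r) = √2 × v_c = 58320 m/s.
Δv = v_esc − v_c = 17080 m/s = 17.08 km/s.

Δv ≈ 17.1 km/s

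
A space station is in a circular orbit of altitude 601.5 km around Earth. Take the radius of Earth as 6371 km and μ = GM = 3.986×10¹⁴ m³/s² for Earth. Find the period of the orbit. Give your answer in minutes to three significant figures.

T ≈ 96.6 minutes

r = 6371 + 601.5 = 6972.5 km = 6.9725×10⁶ m.
Kepler's third law: T = 2π√(r³/μ) = 2π√((6.972×10⁶)³ / 3.986×10¹⁴).
r³/μ = 8.504×10⁵ s², so T = 2π × 9.222×10² = 5.794×10³ s.
Converting: 5.794×10³ s ÷ 60.00 = 96.57 minutes.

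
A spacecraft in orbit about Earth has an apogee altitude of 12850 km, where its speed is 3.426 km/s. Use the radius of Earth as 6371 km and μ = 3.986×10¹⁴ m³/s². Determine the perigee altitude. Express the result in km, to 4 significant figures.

r_a = 6371 + 12850 = 19221 km = 1.922×10⁷ m.
Specific energy ε = v²/2 − μ/r = -1.487×10⁷ J/kg, so a = −μ/(2ε) = 1.340×10⁷ m.
The apsides satisfy r_p + r_a = 2a, so the perigee radius is 2a − r_a = 7.586×10⁶ m = 7586.5 km.
Perigee altitude = 7586.5 − 6371 = 1215.5 km.

perigee altitude ≈ 1215 km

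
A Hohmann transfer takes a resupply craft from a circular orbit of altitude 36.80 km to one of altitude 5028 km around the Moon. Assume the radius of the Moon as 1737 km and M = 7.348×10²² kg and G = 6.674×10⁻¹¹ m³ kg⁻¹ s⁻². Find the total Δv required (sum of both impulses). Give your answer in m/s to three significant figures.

Δv_total ≈ 733 m/s

μ = GM = 6.674×10⁻¹¹ × 7.348×10²² = 4.904×10¹² m³/s².
r₁ = 1737 + 36.80 = 1773.8 km = 1.7738×10⁶ m.
r₂ = 1737 + 5028 = 6765.0 km = 6.7650×10⁶ m.
Transfer ellipse a_t = (r₁ + r₂)/2 = 4.269×10⁶ m.
At r₁: circular v_c1 = √(μ/r₁) = 1663 m/s; transfer-perilune v_p = √[μ(2/r₁ − 1/a_t)] = 2093 m/s.
Δv₁ = v_p − v_c1 = 430.3 m/s.
At r₂: circular v_c2 = √(μ/r₂) = 851.4 m/s; transfer-apolune v_a = √[μ(2/r₂ − 1/a_t)] = 548.8 m/s.
Δv₂ = v_c2 − v_a = 302.6 m/s.
Total Δv = Δv₁ + Δv₂ = 732.9 m/s.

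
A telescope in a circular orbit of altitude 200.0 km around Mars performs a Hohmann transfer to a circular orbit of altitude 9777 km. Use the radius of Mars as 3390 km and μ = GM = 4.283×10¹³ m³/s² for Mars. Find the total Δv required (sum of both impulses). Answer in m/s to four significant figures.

Δv_total ≈ 1499 m/s

r₁ = 3390 + 200.0 = 3590.0 km = 3.5900×10⁶ m.
r₂ = 3390 + 9777 = 13167 km = 1.3167×10⁷ m.
Transfer ellipse a_t = (r₁ + r₂)/2 = 8.378×10⁶ m.
At r₁: circular v_c1 = √(μ/r₁) = 3454 m/s; transfer-periapsis v_p = √[μ(2/r₁ − 1/a_t)] = 4330 m/s.
Δv₁ = v_p − v_c1 = 876.0 m/s.
At r₂: circular v_c2 = √(μ/r₂) = 1804 m/s; transfer-apoapsis v_a = √[μ(2/r₂ − 1/a_t)] = 1181 m/s.
Δv₂ = v_c2 − v_a = 623.0 m/s.
Total Δv = Δv₁ + Δv₂ = 1499 m/s.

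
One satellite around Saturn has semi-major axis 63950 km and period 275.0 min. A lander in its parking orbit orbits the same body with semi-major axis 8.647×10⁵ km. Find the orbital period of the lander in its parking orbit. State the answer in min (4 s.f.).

T₂ ≈ 13670 min

Kepler's third law: T² ∝ a³, so T₂ = T₁ (a₂/a₁)^(3/2).
a₂/a₁ = 13.52, (a₂/a₁)^(3/2) = 49.72.
T₂ = 275.0 × 49.72 = 13670 min.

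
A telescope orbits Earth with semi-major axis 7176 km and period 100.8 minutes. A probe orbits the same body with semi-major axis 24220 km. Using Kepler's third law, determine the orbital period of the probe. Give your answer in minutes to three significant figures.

Kepler's third law: T² ∝ a³, so T₂ = T₁ (a₂/a₁)^(3/2).
a₂/a₁ = 3.375, (a₂/a₁)^(3/2) = 6.201.
T₂ = 100.8 × 6.201 = 625.0 minutes.

T₂ ≈ 625 minutes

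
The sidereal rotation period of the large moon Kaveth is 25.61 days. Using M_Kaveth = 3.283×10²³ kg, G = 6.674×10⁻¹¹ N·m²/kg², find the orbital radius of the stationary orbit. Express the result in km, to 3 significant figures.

μ = GM = 6.674×10⁻¹¹ × 3.283×10²³ = 2.191×10¹³ m³/s².
T = 25.61 days = 2.213×10⁶ s.
A synchronous orbit has period T, so by Kepler's third law a = (μT²/4π²)^(1/3).
μT²/4π² = 2.191×10¹³ × (2.213×10⁶)² / 39.48 = 2.717×10²⁴ m³.
a = 1.395×10⁸ m = 1.3955×10⁵ km.

r_sync ≈ 1.40×10⁵ km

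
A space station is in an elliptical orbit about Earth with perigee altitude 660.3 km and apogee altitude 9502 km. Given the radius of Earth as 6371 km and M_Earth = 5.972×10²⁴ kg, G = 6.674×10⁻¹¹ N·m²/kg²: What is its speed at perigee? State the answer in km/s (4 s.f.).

v ≈ 8.864 km/s

μ = GM = 6.674×10⁻¹¹ × 5.972×10²⁴ = 3.986×10¹⁴ m³/s².
r_p = 6371 + 660.3 = 7031.3 km = 7.0313×10⁶ m.
r_a = 6371 + 9502 = 15873 km = 1.5873×10⁷ m.
Semi-major axis a = (r_p + r_a)/2 = 11452 km = 1.145×10⁷ m.
Vis-viva: v² = μ(2/r − 1/a) = 3.986×10¹⁴ × (2.844×10⁻⁷ − 8.732×10⁻⁸) = 7.857×10⁷ m²/s².
v = 8864 m/s = 8.864 km/s.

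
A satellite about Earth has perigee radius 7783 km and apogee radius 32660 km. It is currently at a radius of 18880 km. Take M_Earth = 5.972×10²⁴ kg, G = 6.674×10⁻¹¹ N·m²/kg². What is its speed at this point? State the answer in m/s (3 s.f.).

v ≈ 4740 m/s

μ = GM = 6.674×10⁻¹¹ × 5.972×10²⁴ = 3.986×10¹⁴ m³/s².
Semi-major axis a = (r_p + r_a)/2 = 20222 km = 2.022×10⁷ m.
Vis-viva: v² = μ(2/r − 1/a) = 3.986×10¹⁴ × (1.059×10⁻⁷ − 4.945×10⁻⁸) = 2.251×10⁷ m²/s².
v = 4745 m/s.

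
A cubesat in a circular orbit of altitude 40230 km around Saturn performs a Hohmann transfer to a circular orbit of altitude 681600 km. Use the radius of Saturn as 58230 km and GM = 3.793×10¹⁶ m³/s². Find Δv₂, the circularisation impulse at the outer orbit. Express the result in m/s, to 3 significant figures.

Δv ≈ 3690 m/s

r₁ = 58230 + 40230 = 98460 km = 9.8460×10⁷ m.
r₂ = 58230 + 681600 = 739830 km = 7.3983×10⁸ m.
Transfer ellipse a_t = (r₁ + r₂)/2 = 4.191×10⁸ m.
At r₁: circular v_c1 = √(μ/r₁) = 19630 m/s; transfer-perikrone v_p = √[μ(2/r₁ − 1/a_t)] = 26080 m/s.
At r₂: circular v_c2 = √(μ/r₂) = 7160 m/s; transfer-apokrone v_a = √[μ(2/r₂ − 1/a_t)] = 3470 m/s.
Δv₂ = v_c2 − v_a = 3690 m/s.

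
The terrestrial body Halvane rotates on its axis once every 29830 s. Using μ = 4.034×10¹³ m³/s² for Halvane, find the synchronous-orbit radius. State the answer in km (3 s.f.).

r_sync ≈ 9690 km

A synchronous orbit has period T, so by Kepler's third law a = (μT²/4π²)^(1/3).
μT²/4π² = 4.034×10¹³ × (2.983×10⁴)² / 39.48 = 9.092×10²⁰ m³.
a = 9.688×10⁶ m = 9687.9 km.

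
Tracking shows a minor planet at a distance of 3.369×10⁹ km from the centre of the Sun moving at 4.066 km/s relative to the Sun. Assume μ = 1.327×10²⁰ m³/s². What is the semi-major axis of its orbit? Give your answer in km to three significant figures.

r = 3.369×10¹² m.
Vis-viva rearranged: 1/a = 2/r − v²/μ = 5.936×10⁻¹³ − 1.246×10⁻¹³ = 4.691×10⁻¹³ m⁻¹.
a = 2.132×10¹² m = 2.1319×10⁹ km.

a ≈ 2.13×10⁹ km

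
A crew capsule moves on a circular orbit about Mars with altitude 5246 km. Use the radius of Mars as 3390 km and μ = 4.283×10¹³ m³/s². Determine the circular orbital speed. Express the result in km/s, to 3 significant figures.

r = 3390 + 5246 = 8636.0 km = 8.6360×10⁶ m.
For a circular orbit v = √(μ/r) = √(4.283×10¹³ / 8.636×10⁶) = √(4.959×10⁶) = 2227 m/s.
That is 2.227 km/s.

v ≈ 2.23 km/s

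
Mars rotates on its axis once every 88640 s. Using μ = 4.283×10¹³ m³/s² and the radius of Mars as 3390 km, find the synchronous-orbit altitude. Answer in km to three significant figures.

h_sync ≈ 17000 km

A synchronous orbit has period T, so by Kepler's third law a = (μT²/4π²)^(1/3).
μT²/4π² = 4.283×10¹³ × (8.864×10⁴)² / 39.48 = 8.524×10²¹ m³.
a = 2.043×10⁷ m = 20428 km.
Altitude h = a − R = 20428 − 3390 = 17038 km.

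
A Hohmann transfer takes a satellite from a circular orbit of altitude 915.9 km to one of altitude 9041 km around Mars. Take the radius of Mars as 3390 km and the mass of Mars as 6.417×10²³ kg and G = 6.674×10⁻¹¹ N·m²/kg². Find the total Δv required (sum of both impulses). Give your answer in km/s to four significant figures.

μ = GM = 6.674×10⁻¹¹ × 6.417×10²³ = 4.283×10¹³ m³/s².
r₁ = 3390 + 915.9 = 4305.9 km = 4.3059×10⁶ m.
r₂ = 3390 + 9041 = 12431 km = 1.2431×10⁷ m.
Transfer ellipse a_t = (r₁ + r₂)/2 = 8.368×10⁶ m.
At r₁: circular v_c1 = √(μ/r₁) = 3154 m/s; transfer-periapsis v_p = √[μ(2/r₁ − 1/a_t)] = 3844 m/s.
Δv₁ = v_p − v_c1 = 690.0 m/s.
At r₂: circular v_c2 = √(μ/r₂) = 1856 m/s; transfer-apoapsis v_a = √[μ(2/r₂ − 1/a_t)] = 1331 m/s.
Δv₂ = v_c2 − v_a = 524.7 m/s.
Total Δv = Δv₁ + Δv₂ = 1215 m/s = 1.215 km/s.

Δv_total ≈ 1.215 km/s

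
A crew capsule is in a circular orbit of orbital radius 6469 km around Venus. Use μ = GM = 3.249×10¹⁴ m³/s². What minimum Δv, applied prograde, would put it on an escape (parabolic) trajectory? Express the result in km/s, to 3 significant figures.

r = 6469 km = 6.469×10⁶ m.
Circular speed v_c = √(μ/r) = 7087 m/s.
Escape speed v_esc = √(2μ/r) = √2 × v_c = 10020 m/s.
Δv = v_esc − v_c = 2935 m/s = 2.935 km/s.

Δv ≈ 2.94 km/s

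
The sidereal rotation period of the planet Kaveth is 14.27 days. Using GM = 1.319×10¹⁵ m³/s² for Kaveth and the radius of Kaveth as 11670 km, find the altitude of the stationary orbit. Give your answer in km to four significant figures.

T = 14.27 days = 1.233×10⁶ s.
A synchronous orbit has period T, so by Kepler's third law a = (μT²/4π²)^(1/3).
μT²/4π² = 1.319×10¹⁵ × (1.233×10⁶)² / 39.48 = 5.079×10²⁵ m³.
a = 3.703×10⁸ m = 3.7033×10⁵ km.
Altitude h = a − R = 3.7033×10⁵ − 11670 = 3.5866×10⁵ km.

h_sync ≈ 3.587×10⁵ km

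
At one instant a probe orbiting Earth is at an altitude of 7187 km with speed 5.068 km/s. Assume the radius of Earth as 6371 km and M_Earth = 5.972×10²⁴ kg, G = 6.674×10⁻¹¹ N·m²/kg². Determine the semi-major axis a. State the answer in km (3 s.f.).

a ≈ 12000 km

μ = GM = 6.674×10⁻¹¹ × 5.972×10²⁴ = 3.986×10¹⁴ m³/s².
r = 6371 + 7187 = 13558 km = 1.356×10⁷ m.
Specific orbital energy ε = v²/2 − μ/r = (5068)²/2 − 3.986×10¹⁴/1.356×10⁷ = -1.656×10⁷ J/kg.
Since ε = −μ/(2a), a = −μ/(2ε) = 1.204×10⁷ m = 12038 km.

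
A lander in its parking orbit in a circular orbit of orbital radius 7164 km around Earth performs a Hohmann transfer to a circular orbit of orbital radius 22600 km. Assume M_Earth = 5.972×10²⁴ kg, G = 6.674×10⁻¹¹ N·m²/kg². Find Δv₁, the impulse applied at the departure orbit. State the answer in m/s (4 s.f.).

Δv ≈ 1733 m/s

μ = GM = 6.674×10⁻¹¹ × 5.972×10²⁴ = 3.986×10¹⁴ m³/s².
r₁ = 7164 km = 7.164×10⁶ m.
r₂ = 22600 km = 2.260×10⁷ m.
Transfer ellipse a_t = (r₁ + r₂)/2 = 1.488×10⁷ m.
At r₁: circular v_c1 = √(μ/r₁) = 7459 m/s; transfer-perigee v_p = √[μ(2/r₁ − 1/a_t)] = 9192 m/s.
Δv₁ = v_p − v_c1 = 1733 m/s.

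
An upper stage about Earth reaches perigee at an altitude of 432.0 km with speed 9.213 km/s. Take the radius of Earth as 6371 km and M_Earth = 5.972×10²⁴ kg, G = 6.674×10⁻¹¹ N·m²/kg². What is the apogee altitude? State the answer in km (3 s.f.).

apogee altitude ≈ 11500 km

μ = GM = 6.674×10⁻¹¹ × 5.972×10²⁴ = 3.986×10¹⁴ m³/s².
r_p = 6371 + 432.0 = 6803.0 km = 6.803×10⁶ m.
Specific energy ε = v²/2 − μ/r = -1.615×10⁷ J/kg, so a = −μ/(2ε) = 1.234×10⁷ m.
The apsides satisfy r_p + r_a = 2a, so the apogee radius is 2a − r_p = 1.788×10⁷ m = 17880 km.
Apogee altitude = 17880 − 6371 = 11509 km.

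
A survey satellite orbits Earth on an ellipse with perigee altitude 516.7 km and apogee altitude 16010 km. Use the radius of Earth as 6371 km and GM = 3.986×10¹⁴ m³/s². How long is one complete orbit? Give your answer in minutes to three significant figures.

r_p = 6371 + 516.7 = 6887.7 km = 6.8877×10⁶ m.
r_a = 6371 + 16010 = 22381 km = 2.2381×10⁷ m.
Semi-major axis a = (r_p + r_a)/2 = (6887.7 + 22381)/2 = 14634 km = 1.463×10⁷ m.
By Kepler's third law T = 2π√(a³/μ) = 2π × 2.804×10³ = 1.762×10⁴ s.
= 293.6 minutes.

T ≈ 294 minutes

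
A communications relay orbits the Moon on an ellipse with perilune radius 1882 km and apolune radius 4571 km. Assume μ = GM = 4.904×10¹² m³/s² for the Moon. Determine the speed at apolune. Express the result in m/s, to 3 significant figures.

v ≈ 791 m/s

Semi-major axis a = (r_p + r_a)/2 = 3226.5 km = 3.226×10⁶ m.
Vis-viva: v² = μ(2/r − 1/a) = 4.904×10¹² × (4.375×10⁻⁷ − 3.099×10⁻⁷) = 6.258×10⁵ m²/s².
v = 791.1 m/s.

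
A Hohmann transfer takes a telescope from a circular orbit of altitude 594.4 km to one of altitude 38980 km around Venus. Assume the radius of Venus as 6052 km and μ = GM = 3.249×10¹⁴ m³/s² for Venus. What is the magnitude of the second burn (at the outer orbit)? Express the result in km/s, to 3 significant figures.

Δv ≈ 1.32 km/s

r₁ = 6052 + 594.4 = 6646.4 km = 6.6464×10⁶ m.
r₂ = 6052 + 38980 = 45032 km = 4.5032×10⁷ m.
Transfer ellipse a_t = (r₁ + r₂)/2 = 2.584×10⁷ m.
At r₁: circular v_c1 = √(μ/r₁) = 6992 m/s; transfer-periapsis v_p = √[μ(2/r₁ − 1/a_t)] = 9230 m/s.
At r₂: circular v_c2 = √(μ/r₂) = 2686 m/s; transfer-apoapsis v_a = √[μ(2/r₂ − 1/a_t)] = 1362 m/s.
Δv₂ = v_c2 − v_a = 1324 m/s.
= 1.324 km/s.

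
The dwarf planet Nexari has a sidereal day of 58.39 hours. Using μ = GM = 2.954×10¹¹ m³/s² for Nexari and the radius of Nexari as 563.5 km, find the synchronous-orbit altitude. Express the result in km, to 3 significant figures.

h_sync ≈ 6350 km

T = 58.39 hours = 2.102×10⁵ s.
A synchronous orbit has period T, so by Kepler's third law a = (μT²/4π²)^(1/3).
μT²/4π² = 2.954×10¹¹ × (2.102×10⁵)² / 39.48 = 3.306×10²⁰ m³.
a = 6.915×10⁶ m = 6914.8 km.
Altitude h = a − R = 6914.8 − 563.5 = 6351.3 km.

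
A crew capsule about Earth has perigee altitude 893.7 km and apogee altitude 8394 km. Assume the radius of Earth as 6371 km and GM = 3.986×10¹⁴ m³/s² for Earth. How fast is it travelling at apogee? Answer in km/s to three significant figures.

v ≈ 4.22 km/s

r_p = 6371 + 893.7 = 7264.7 km = 7.2647×10⁶ m.
r_a = 6371 + 8394 = 14765 km = 1.4765×10⁷ m.
Semi-major axis a = (r_p + r_a)/2 = 11015 km = 1.101×10⁷ m.
Vis-viva: v² = μ(2/r − 1/a) = 3.986×10¹⁴ × (1.355×10⁻⁷ − 9.079×10⁻⁸) = 1.781×10⁷ m²/s².
v = 4220 m/s = 4.220 km/s.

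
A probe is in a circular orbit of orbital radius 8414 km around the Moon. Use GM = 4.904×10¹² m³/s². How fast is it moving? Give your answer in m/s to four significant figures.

r = 8414 km = 8.414×10⁶ m.
For a circular orbit v = √(μ/r) = √(4.904×10¹² / 8.414×10⁶) = √(5.828×10⁵) = 763.4 m/s.

v ≈ 763.4 m/s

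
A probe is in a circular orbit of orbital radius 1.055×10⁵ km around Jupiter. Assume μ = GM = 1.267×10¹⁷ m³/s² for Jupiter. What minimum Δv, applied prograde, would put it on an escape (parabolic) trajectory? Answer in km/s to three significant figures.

r = 1.055×10⁵ km = 1.055×10⁸ m.
Circular speed v_c = √(μ/r) = 34650 m/s.
Escape speed v_esc = √(2μ/r) = √2 × v_c = 49010 m/s.
Δv = v_esc − v_c = 14350 m/s = 14.35 km/s.

Δv ≈ 14.4 km/s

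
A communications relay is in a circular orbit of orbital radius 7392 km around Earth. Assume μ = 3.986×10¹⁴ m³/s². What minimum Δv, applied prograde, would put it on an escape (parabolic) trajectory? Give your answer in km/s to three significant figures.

r = 7392 km = 7.392×10⁶ m.
Circular speed v_c = √(μ/r) = 7343 m/s.
Escape speed v_esc = √(2μ/r) = √2 × v_c = 10380 m/s.
Δv = v_esc − v_c = 3042 m/s = 3.042 km/s.

Δv ≈ 3.04 km/s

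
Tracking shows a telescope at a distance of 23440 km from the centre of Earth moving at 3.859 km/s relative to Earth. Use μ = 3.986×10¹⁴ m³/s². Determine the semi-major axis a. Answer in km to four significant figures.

r = 2.344×10⁷ m.
Specific orbital energy ε = v²/2 − μ/r = (3859)²/2 − 3.986×10¹⁴/2.344×10⁷ = -9.559×10⁶ J/kg.
Since ε = −μ/(2a), a = −μ/(2ε) = 2.085×10⁷ m = 20849 km.

a ≈ 20850 km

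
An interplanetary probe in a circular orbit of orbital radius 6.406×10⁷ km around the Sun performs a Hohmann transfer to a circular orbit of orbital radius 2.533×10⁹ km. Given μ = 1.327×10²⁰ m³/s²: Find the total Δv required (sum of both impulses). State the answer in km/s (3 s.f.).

Δv_total ≈ 23.7 km/s

r₁ = 6.406×10⁷ km = 6.406×10¹⁰ m.
r₂ = 2.533×10⁹ km = 2.533×10¹² m.
Transfer ellipse a_t = (r₁ + r₂)/2 = 1.299×10¹² m.
At r₁: circular v_c1 = √(μ/r₁) = 45510 m/s; transfer-perihelion v_p = √[μ(2/r₁ − 1/a_t)] = 63570 m/s.
Δv₁ = v_p − v_c1 = 18050 m/s.
At r₂: circular v_c2 = √(μ/r₂) = 7238 m/s; transfer-aphelion v_a = √[μ(2/r₂ − 1/a_t)] = 1608 m/s.
Δv₂ = v_c2 − v_a = 5630 m/s.
Total Δv = Δv₁ + Δv₂ = 23680 m/s = 23.68 km/s.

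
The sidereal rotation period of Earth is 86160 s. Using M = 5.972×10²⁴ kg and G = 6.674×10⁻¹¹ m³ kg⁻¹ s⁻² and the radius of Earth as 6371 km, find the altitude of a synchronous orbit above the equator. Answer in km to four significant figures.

h_sync ≈ 35790 km

μ = GM = 6.674×10⁻¹¹ × 5.972×10²⁴ = 3.986×10¹⁴ m³/s².
A synchronous orbit has period T, so by Kepler's third law a = (μT²/4π²)^(1/3).
μT²/4π² = 3.986×10¹⁴ × (8.616×10⁴)² / 39.48 = 7.495×10²² m³.
a = 4.216×10⁷ m = 42162 km.
Altitude h = a − R = 42162 − 6371 = 35791 km.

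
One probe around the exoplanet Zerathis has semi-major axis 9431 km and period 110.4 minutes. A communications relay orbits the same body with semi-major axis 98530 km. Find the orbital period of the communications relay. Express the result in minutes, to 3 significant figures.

T₂ ≈ 3730 minutes

Kepler's third law: T² ∝ a³, so T₂ = T₁ (a₂/a₁)^(3/2).
a₂/a₁ = 10.45, (a₂/a₁)^(3/2) = 33.77.
T₂ = 110.4 × 33.77 = 3728 minutes.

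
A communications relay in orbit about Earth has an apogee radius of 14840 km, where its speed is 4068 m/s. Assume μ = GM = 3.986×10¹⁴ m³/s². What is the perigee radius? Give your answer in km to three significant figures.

r_a = 1.484×10⁷ m.
Specific energy ε = v²/2 − μ/r = -1.859×10⁷ J/kg, so a = −μ/(2ε) = 1.072×10⁷ m.
The apsides satisfy r_p + r_a = 2a, so the perigee radius is 2a − r_a = 6.607×10⁶ m = 6606.8 km.

perigee radius ≈ 6610 km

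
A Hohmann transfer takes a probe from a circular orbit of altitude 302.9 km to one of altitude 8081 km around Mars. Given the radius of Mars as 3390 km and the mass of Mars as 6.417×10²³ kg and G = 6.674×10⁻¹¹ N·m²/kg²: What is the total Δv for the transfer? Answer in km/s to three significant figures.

Δv_total ≈ 1.37 km/s

μ = GM = 6.674×10⁻¹¹ × 6.417×10²³ = 4.283×10¹³ m³/s².
r₁ = 3390 + 302.9 = 3692.9 km = 3.6929×10⁶ m.
r₂ = 3390 + 8081 = 11471 km = 1.1471×10⁷ m.
Transfer ellipse a_t = (r₁ + r₂)/2 = 7.582×10⁶ m.
At r₁: circular v_c1 = √(μ/r₁) = 3405 m/s; transfer-periapsis v_p = √[μ(2/r₁ − 1/a_t)] = 4189 m/s.
Δv₁ = v_p − v_c1 = 783.3 m/s.
At r₂: circular v_c2 = √(μ/r₂) = 1932 m/s; transfer-apoapsis v_a = √[μ(2/r₂ − 1/a_t)] = 1349 m/s.
Δv₂ = v_c2 − v_a = 583.7 m/s.
Total Δv = Δv₁ + Δv₂ = 1367 m/s = 1.367 km/s.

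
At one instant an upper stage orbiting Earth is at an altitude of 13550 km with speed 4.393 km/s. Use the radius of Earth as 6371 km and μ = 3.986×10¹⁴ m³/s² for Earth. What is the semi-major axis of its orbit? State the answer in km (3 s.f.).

a ≈ 19200 km

r = 6371 + 13550 = 19921 km = 1.992×10⁷ m.
Vis-viva rearranged: 1/a = 2/r − v²/μ = 1.004×10⁻⁷ − 4.842×10⁻⁸ = 5.198×10⁻⁸ m⁻¹.
a = 1.924×10⁷ m = 19238 km.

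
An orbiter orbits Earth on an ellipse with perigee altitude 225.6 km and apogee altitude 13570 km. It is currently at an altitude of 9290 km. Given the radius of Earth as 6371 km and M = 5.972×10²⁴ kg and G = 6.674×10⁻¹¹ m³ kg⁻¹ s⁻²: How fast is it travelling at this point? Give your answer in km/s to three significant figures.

v ≈ 4.57 km/s

μ = GM = 6.674×10⁻¹¹ × 5.972×10²⁴ = 3.986×10¹⁴ m³/s².
r_p = 6371 + 225.6 = 6596.6 km = 6.5966×10⁶ m.
r_a = 6371 + 13570 = 19941 km = 1.9941×10⁷ m.
r = 6371 + 9290 = 15661 km = 1.566×10⁷ m.
Semi-major axis a = (r_p + r_a)/2 = 13269 km = 1.327×10⁷ m.
Vis-viva: v² = μ(2/r − 1/a) = 3.986×10¹⁴ × (1.277×10⁻⁷ − 7.536×10⁻⁸) = 2.086×10⁷ m²/s².
v = 4567 m/s = 4.567 km/s.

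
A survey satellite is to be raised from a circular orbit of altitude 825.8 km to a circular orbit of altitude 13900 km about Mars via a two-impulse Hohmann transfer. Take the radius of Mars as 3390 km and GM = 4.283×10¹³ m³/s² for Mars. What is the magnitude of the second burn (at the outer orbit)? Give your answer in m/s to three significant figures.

r₁ = 3390 + 825.8 = 4215.8 km = 4.2158×10⁶ m.
r₂ = 3390 + 13900 = 17290 km = 1.7290×10⁷ m.
Transfer ellipse a_t = (r₁ + r₂)/2 = 1.075×10⁷ m.
At r₁: circular v_c1 = √(μ/r₁) = 3187 m/s; transfer-periapsis v_p = √[μ(2/r₁ − 1/a_t)] = 4042 m/s.
At r₂: circular v_c2 = √(μ/r₂) = 1574 m/s; transfer-apoapsis v_a = √[μ(2/r₂ − 1/a_t)] = 985.5 m/s.
Δv₂ = v_c2 − v_a = 588.4 m/s.

Δv ≈ 588 m/s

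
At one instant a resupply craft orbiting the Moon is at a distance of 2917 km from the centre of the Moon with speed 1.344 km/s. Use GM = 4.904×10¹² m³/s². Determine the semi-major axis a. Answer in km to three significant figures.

r = 2.917×10⁶ m.
Specific orbital energy ε = v²/2 − μ/r = (1344)²/2 − 4.904×10¹²/2.917×10⁶ = -7.780×10⁵ J/kg.
Since ε = −μ/(2a), a = −μ/(2ε) = 3.152×10⁶ m = 3151.6 km.

a ≈ 3150 km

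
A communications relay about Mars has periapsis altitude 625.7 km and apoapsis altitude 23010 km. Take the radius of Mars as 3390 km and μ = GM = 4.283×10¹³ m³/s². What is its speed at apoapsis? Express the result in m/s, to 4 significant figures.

r_p = 3390 + 625.7 = 4015.7 km = 4.0157×10⁶ m.
r_a = 3390 + 23010 = 26400 km = 2.6400×10⁷ m.
Semi-major axis a = (r_p + r_a)/2 = 15208 km = 1.521×10⁷ m.
Vis-viva: v² = μ(2/r − 1/a) = 4.283×10¹³ × (7.576×10⁻⁸ − 6.576×10⁻⁸) = 4.284×10⁵ m²/s².
v = 654.5 m/s.

v ≈ 654.5 m/s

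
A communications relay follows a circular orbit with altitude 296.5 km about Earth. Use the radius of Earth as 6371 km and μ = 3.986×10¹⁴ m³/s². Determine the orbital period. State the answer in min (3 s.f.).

r = 6371 + 296.5 = 6667.5 km = 6.6675×10⁶ m.
Kepler's third law: T = 2π√(r³/μ) = 2π√((6.668×10⁶)³ / 3.986×10¹⁴).
r³/μ = 7.436×10⁵ s², so T = 2π × 8.623×10² = 5.418×10³ s.
Converting: 5.418×10³ s ÷ 60.00 = 90.30 min.

T ≈ 90.3 min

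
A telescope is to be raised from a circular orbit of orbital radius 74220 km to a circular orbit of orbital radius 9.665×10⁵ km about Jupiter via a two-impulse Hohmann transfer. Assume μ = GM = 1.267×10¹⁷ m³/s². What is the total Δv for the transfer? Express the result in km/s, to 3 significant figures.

Δv_total ≈ 22.1 km/s

r₁ = 74220 km = 7.422×10⁷ m.
r₂ = 9.665×10⁵ km = 9.665×10⁸ m.
Transfer ellipse a_t = (r₁ + r₂)/2 = 5.204×10⁸ m.
At r₁: circular v_c1 = √(μ/r₁) = 41320 m/s; transfer-perijove v_p = √[μ(2/r₁ − 1/a_t)] = 56310 m/s.
Δv₁ = v_p − v_c1 = 14990 m/s.
At r₂: circular v_c2 = √(μ/r₂) = 11450 m/s; transfer-apojove v_a = √[μ(2/r₂ − 1/a_t)] = 4324 m/s.
Δv₂ = v_c2 − v_a = 7125 m/s.
Total Δv = Δv₁ + Δv₂ = 22120 m/s = 22.12 km/s.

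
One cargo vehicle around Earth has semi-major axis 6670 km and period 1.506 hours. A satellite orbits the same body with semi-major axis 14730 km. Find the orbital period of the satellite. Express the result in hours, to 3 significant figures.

Kepler's third law: T² ∝ a³, so T₂ = T₁ (a₂/a₁)^(3/2).
a₂/a₁ = 2.208, (a₂/a₁)^(3/2) = 3.282.
T₂ = 1.506 × 3.282 = 4.942 hours.

T₂ ≈ 4.94 hours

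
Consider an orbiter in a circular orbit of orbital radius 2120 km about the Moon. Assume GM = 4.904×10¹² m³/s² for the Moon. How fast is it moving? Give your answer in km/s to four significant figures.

v ≈ 1.521 km/s

r = 2120 km = 2.120×10⁶ m.
For a circular orbit v = √(μ/r) = √(4.904×10¹² / 2.120×10⁶) = √(2.313×10⁶) = 1521 m/s.
That is 1.521 km/s.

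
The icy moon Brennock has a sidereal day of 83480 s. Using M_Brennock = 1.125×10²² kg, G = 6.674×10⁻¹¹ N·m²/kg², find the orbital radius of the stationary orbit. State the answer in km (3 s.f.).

r_sync ≈ 5100 km

μ = GM = 6.674×10⁻¹¹ × 1.125×10²² = 7.508×10¹¹ m³/s².
A synchronous orbit has period T, so by Kepler's third law a = (μT²/4π²)^(1/3).
μT²/4π² = 7.508×10¹¹ × (8.348×10⁴)² / 39.48 = 1.325×10²⁰ m³.
a = 5.099×10⁶ m = 5098.6 km.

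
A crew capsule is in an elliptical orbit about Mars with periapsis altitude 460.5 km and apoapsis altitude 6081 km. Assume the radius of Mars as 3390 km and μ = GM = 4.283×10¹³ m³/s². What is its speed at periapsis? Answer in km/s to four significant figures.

v ≈ 3.977 km/s

r_p = 3390 + 460.5 = 3850.5 km = 3.8505×10⁶ m.
r_a = 3390 + 6081 = 9471.0 km = 9.4710×10⁶ m.
Semi-major axis a = (r_p + r_a)/2 = 6660.8 km = 6.661×10⁶ m.
Vis-viva: v² = μ(2/r − 1/a) = 4.283×10¹³ × (5.194×10⁻⁷ − 1.501×10⁻⁷) = 1.582×10⁷ m²/s².
v = 3977 m/s = 3.977 km/s.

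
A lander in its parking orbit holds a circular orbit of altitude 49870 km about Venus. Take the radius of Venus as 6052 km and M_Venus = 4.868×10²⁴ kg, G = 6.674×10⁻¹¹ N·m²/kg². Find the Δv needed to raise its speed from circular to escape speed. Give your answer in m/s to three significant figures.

μ = GM = 6.674×10⁻¹¹ × 4.868×10²⁴ = 3.249×10¹⁴ m³/s².
r = 6052 + 49870 = 55922 km = 5.5922×10⁷ m.
Circular speed v_c = √(μ/r) = 2410 m/s.
Escape speed v_esc = √(2μ/r) = √2 × v_c = 3409 m/s.
Δv = v_esc − v_c = 998.4 m/s.

Δv ≈ 998 m/s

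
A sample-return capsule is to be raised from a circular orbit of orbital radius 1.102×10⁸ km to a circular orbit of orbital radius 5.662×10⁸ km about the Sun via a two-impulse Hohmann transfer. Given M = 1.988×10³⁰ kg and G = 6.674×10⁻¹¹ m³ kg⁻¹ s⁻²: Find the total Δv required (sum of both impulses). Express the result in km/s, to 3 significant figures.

Δv_total ≈ 16.8 km/s

μ = GM = 6.674×10⁻¹¹ × 1.988×10³⁰ = 1.327×10²⁰ m³/s².
r₁ = 1.102×10⁸ km = 1.102×10¹¹ m.
r₂ = 5.662×10⁸ km = 5.662×10¹¹ m.
Transfer ellipse a_t = (r₁ + r₂)/2 = 3.382×10¹¹ m.
At r₁: circular v_c1 = √(μ/r₁) = 34700 m/s; transfer-perihelion v_p = √[μ(2/r₁ − 1/a_t)] = 44900 m/s.
Δv₁ = v_p − v_c1 = 10200 m/s.
At r₂: circular v_c2 = √(μ/r₂) = 15310 m/s; transfer-aphelion v_a = √[μ(2/r₂ − 1/a_t)] = 8738 m/s.
Δv₂ = v_c2 − v_a = 6570 m/s.
Total Δv = Δv₁ + Δv₂ = 16770 m/s = 16.77 km/s.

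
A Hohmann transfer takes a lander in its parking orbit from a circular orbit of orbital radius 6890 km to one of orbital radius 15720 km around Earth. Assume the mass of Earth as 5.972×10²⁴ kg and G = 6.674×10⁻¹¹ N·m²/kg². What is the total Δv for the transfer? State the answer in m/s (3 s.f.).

Δv_total ≈ 2470 m/s

μ = GM = 6.674×10⁻¹¹ × 5.972×10²⁴ = 3.986×10¹⁴ m³/s².
r₁ = 6890 km = 6.890×10⁶ m.
r₂ = 15720 km = 1.572×10⁷ m.
Transfer ellipse a_t = (r₁ + r₂)/2 = 1.130×10⁷ m.
At r₁: circular v_c1 = √(μ/r₁) = 7606 m/s; transfer-perigee v_p = √[μ(2/r₁ − 1/a_t)] = 8969 m/s.
Δv₁ = v_p − v_c1 = 1363 m/s.
At r₂: circular v_c2 = √(μ/r₂) = 5035 m/s; transfer-apogee v_a = √[μ(2/r₂ − 1/a_t)] = 3931 m/s.
Δv₂ = v_c2 − v_a = 1104 m/s.
Total Δv = Δv₁ + Δv₂ = 2467 m/s.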